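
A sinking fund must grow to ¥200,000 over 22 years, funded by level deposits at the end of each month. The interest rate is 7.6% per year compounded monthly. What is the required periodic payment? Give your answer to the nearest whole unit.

Level ordinary annuity; solve FV = PMT × [((1+r)^n − 1)/r] for PMT.
Periodic rate r = 0.076/12 per month; n is counted in months.
With n = 264: PMT = 200,000 / ([((1+r)^n − 1)/r]) = ¥295

¥295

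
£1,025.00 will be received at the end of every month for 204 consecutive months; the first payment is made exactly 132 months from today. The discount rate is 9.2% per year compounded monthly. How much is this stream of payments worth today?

Ordinary annuity of 204 payments, first payment at period 132.
Periodic rate r = 0.092/12 per month; n is counted in months.
The ordinary-annuity PV formula values the stream one period before the first payment (period 131); discount that back 131 periods:
PV₀ = 1,025 × [1 − (1+r)^−204] / r × (1+r)^−131 = £38,808.72

£38,808.72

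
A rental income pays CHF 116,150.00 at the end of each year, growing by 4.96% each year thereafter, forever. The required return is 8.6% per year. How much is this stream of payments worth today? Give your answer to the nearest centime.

CHF 3,190,934.07

Periodic rate r = 0.086 per year.
Growing perpetuity (Gordon): PV = PMT₁ / (r − g) = 116,150 / (r − 0.0496) = CHF 3,190,934.07.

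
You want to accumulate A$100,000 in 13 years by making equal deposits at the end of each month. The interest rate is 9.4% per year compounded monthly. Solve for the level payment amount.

Level ordinary annuity; solve FV = PMT × [((1+r)^n − 1)/r] for PMT.
Periodic rate r = 0.094/12 per month; n is counted in months.
With n = 156: PMT = 100,000 / ([((1+r)^n − 1)/r]) = A$329.43

A$329.43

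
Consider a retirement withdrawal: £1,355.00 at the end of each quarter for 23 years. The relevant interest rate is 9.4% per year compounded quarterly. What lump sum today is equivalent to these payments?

£50,855.18

This is an ordinary annuity: 92 payments of £1,355.00 at the end of each quarter.
Periodic rate r = 0.094/4 per quarter; n is counted in quarters.
PV = PMT × [(1 − (1+r)^−n)/r] = 1,355 × [1 − (1+r)^−92] / r = £50,855.18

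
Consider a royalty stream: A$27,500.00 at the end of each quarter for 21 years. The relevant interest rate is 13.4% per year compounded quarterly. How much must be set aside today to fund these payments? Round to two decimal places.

This is an ordinary annuity: 84 payments of A$27,500.00 at the end of each quarter.
Periodic rate r = 0.134/4 per quarter; n is counted in quarters.
PV = PMT × [(1 − (1+r)^−n)/r] = 27,500 × [1 − (1+r)^−84] / r = A$769,348.04

A$769,348.04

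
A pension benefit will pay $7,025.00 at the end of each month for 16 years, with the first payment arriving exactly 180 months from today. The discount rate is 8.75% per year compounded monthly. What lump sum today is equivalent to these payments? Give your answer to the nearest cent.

Ordinary annuity of 192 payments, first payment at period 180.
Periodic rate r = 0.0875/12 per month; n is counted in months.
The ordinary-annuity PV formula values the stream one period before the first payment (period 179); discount that back 179 periods:
PV₀ = 7,025 × [1 − (1+r)^−192] / r × (1+r)^−179 = $197,394.14

$197,394.14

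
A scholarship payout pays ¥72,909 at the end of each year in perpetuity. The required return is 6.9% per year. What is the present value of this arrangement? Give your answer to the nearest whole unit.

Periodic rate r = 0.069 per year.
Level perpetuity: PV = PMT / r = 72,909 / (0.069) = ¥1,056,652.

¥1,056,652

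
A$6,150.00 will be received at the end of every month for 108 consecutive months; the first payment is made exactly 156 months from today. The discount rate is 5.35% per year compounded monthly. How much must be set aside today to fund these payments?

Ordinary annuity of 108 payments, first payment at period 156.
Periodic rate r = 0.0535/12 per month; n is counted in months.
The ordinary-annuity PV formula values the stream one period before the first payment (period 155); discount that back 155 periods:
PV₀ = 6,150 × [1 − (1+r)^−108] / r × (1+r)^−155 = A$264,075.84

A$264,075.84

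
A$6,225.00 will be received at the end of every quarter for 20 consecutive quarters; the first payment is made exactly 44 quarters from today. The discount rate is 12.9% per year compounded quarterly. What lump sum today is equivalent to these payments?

Ordinary annuity of 20 payments, first payment at period 44.
Periodic rate r = 0.129/4 per quarter; n is counted in quarters.
The ordinary-annuity PV formula values the stream one period before the first payment (period 43); discount that back 43 periods:
PV₀ = 6,225 × [1 − (1+r)^−20] / r × (1+r)^−43 = A$23,170.08

A$23,170.08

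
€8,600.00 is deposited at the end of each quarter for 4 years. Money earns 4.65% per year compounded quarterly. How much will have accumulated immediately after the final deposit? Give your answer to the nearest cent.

This is an ordinary annuity: 16 deposits of €8,600.00 at the end of each quarter.
Periodic rate r = 0.0465/4 per quarter; n is counted in quarters.
FV = PMT × [((1+r)^n − 1)/r] = 8,600 × [(1+r)^16 − 1] / r = €150,273.13

€150,273.13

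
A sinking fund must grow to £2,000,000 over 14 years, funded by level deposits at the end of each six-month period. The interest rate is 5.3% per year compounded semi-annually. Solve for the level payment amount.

Level ordinary annuity; solve FV = PMT × [((1+r)^n − 1)/r] for PMT.
Periodic rate r = 0.053/2 per half-year; n is counted in half-years.
With n = 28: PMT = 2,000,000 / ([((1+r)^n − 1)/r]) = £49,076.82

£49,076.82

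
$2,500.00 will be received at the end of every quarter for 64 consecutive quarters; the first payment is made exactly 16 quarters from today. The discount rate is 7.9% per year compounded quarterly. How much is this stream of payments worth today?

$67,398.60

Ordinary annuity of 64 payments, first payment at period 16.
Periodic rate r = 0.079/4 per quarter; n is counted in quarters.
The ordinary-annuity PV formula values the stream one period before the first payment (period 15); discount that back 15 periods:
PV₀ = 2,500 × [1 − (1+r)^−64] / r × (1+r)^−15 = $67,398.60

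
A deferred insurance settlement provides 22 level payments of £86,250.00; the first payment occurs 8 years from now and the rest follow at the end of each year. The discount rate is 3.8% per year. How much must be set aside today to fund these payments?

Ordinary annuity of 22 payments, first payment at period 8.
Periodic rate r = 0.038 per year.
The ordinary-annuity PV formula values the stream one period before the first payment (period 7); discount that back 7 periods:
PV₀ = 86,250 × [1 − (1+r)^−22] / r × (1+r)^−7 = £978,634.43

£978,634.43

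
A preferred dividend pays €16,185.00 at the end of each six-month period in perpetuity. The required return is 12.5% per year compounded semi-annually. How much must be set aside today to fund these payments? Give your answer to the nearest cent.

Periodic rate r = 0.125/2 per half-year.
Level perpetuity: PV = PMT / r = 16,185 / (0.125/2) = €258,960.00.

€258,960.00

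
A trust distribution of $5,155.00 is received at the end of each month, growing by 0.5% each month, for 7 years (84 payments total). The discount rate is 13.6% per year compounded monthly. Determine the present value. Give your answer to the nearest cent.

$333,747.00

Periodic rate r = 0.136/12 per month; n is counted in months.
Growing ordinary annuity: PV = PMT₁ × [1 − ((1+g)/(1+r))^n] / (r − g) = 5,155 × [1 − ((1+0.005)/(1+r))^84] / (r − 0.005) = $333,747.00.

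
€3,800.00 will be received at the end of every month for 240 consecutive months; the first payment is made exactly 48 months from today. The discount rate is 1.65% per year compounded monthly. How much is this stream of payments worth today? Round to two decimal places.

Ordinary annuity of 240 payments, first payment at period 48.
Periodic rate r = 0.0165/12 per month; n is counted in months.
The ordinary-annuity PV formula values the stream one period before the first payment (period 47); discount that back 47 periods:
PV₀ = 3,800 × [1 − (1+r)^−240] / r × (1+r)^−47 = €727,790.17

€727,790.17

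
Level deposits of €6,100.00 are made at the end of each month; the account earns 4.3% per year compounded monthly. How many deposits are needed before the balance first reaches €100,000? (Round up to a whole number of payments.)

Periodic rate r = 0.043/12 per month; n is counted in months.
Ordinary annuity FV: 100,000 = 6,100 × [((1+r)^n − 1)/r].
(1+r)^n = 1 + 100,000 × r / 6,100, so n = ln(1 + 100,000·r/6,100) / ln(1+r) = 15.96.
Round up to a whole number of payments: n = 16.

16 payments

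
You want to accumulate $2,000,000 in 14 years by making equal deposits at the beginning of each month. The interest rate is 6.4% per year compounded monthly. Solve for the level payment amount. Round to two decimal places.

$7,347.91

Level annuity due; solve FV = PMT × [((1+r)^n − 1)/r] × (1+r) for PMT.
Periodic rate r = 0.064/12 per month; n is counted in months.
With n = 168: PMT = 2,000,000 / ([((1+r)^n − 1)/r] × (1+r)) = $7,347.91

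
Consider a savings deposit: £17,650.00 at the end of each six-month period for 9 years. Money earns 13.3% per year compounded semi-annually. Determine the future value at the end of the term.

£580,290.77

This is an ordinary annuity: 18 deposits of £17,650.00 at the end of each six-month period.
Periodic rate r = 0.133/2 per half-year; n is counted in half-years.
FV = PMT × [((1+r)^n − 1)/r] = 17,650 × [(1+r)^18 − 1] / r = £580,290.77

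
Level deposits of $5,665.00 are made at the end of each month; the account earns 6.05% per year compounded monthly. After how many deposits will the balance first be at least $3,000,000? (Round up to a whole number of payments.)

259 payments

Periodic rate r = 0.0605/12 per month; n is counted in months.
Ordinary annuity FV: 3,000,000 = 5,665 × [((1+r)^n − 1)/r].
(1+r)^n = 1 + 3,000,000 × r / 5,665, so n = ln(1 + 3,000,000·r/5,665) / ln(1+r) = 258.53.
Round up to a whole number of payments: n = 259.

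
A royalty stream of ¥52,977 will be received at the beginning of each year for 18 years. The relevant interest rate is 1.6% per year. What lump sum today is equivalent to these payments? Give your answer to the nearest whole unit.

¥836,055

This is an annuity due: 18 payments of ¥52,977 at the beginning of each year.
Periodic rate r = 0.016 per year.
PV = PMT × [(1 − (1+r)^−n)/r] × (1+r) = 52,977 × [1 − (1+r)^−18] / r × (1+r) = ¥836,055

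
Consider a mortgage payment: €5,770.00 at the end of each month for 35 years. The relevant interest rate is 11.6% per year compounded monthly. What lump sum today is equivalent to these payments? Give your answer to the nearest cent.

€586,397.96

This is an ordinary annuity: 420 payments of €5,770.00 at the end of each month.
Periodic rate r = 0.116/12 per month; n is counted in months.
PV = PMT × [(1 − (1+r)^−n)/r] = 5,770 × [1 − (1+r)^−420] / r = €586,397.96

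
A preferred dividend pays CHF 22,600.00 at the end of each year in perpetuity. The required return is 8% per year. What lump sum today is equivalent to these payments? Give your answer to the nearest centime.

Periodic rate r = 0.08 per year.
Level perpetuity: PV = PMT / r = 22,600 / (0.08) = CHF 282,500.00.

CHF 282,500.00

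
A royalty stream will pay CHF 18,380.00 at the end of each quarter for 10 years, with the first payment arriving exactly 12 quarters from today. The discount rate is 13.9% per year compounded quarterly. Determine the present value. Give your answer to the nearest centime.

Ordinary annuity of 40 payments, first payment at period 12.
Periodic rate r = 0.139/4 per quarter; n is counted in quarters.
The ordinary-annuity PV formula values the stream one period before the first payment (period 11); discount that back 11 periods:
PV₀ = 18,380 × [1 − (1+r)^−40] / r × (1+r)^−11 = CHF 270,609.27

CHF 270,609.27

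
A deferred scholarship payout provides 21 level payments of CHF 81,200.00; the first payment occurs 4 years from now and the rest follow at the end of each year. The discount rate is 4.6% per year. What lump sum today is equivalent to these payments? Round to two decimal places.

Ordinary annuity of 21 payments, first payment at period 4.
Periodic rate r = 0.046 per year.
The ordinary-annuity PV formula values the stream one period before the first payment (period 3); discount that back 3 periods:
PV₀ = 81,200 × [1 − (1+r)^−21] / r × (1+r)^−3 = CHF 942,578.52

CHF 942,578.52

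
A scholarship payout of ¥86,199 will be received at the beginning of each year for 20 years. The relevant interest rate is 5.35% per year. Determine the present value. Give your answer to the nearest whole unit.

¥1,098,857

This is an annuity due: 20 payments of ¥86,199 at the beginning of each year.
Periodic rate r = 0.0535 per year.
PV = PMT × [(1 − (1+r)^−n)/r] × (1+r) = 86,199 × [1 − (1+r)^−20] / r × (1+r) = ¥1,098,857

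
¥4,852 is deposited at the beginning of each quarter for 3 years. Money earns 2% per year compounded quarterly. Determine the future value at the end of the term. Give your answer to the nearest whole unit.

¥60,151

This is an annuity due: 12 deposits of ¥4,852 at the beginning of each quarter.
Periodic rate r = 0.02/4 per quarter; n is counted in quarters.
FV = PMT × [((1+r)^n − 1)/r] × (1+r) = 4,852 × [(1+r)^12 − 1] / r × (1+r) = ¥60,151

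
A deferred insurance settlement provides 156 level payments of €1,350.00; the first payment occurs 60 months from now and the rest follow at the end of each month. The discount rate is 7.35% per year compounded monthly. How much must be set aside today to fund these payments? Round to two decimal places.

Ordinary annuity of 156 payments, first payment at period 60.
Periodic rate r = 0.0735/12 per month; n is counted in months.
The ordinary-annuity PV formula values the stream one period before the first payment (period 59); discount that back 59 periods:
PV₀ = 1,350 × [1 − (1+r)^−156] / r × (1+r)^−59 = €94,430.82

€94,430.82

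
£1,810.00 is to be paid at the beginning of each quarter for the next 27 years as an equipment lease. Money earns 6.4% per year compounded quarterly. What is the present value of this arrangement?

£94,236.84

This is an annuity due: 108 payments of £1,810.00 at the beginning of each quarter.
Periodic rate r = 0.064/4 per quarter; n is counted in quarters.
PV = PMT × [(1 − (1+r)^−n)/r] × (1+r) = 1,810 × [1 − (1+r)^−108] / r × (1+r) = £94,236.84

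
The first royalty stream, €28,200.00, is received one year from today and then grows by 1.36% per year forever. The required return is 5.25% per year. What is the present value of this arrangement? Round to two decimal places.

Periodic rate r = 0.0525 per year.
Growing perpetuity (Gordon): PV = PMT₁ / (r − g) = 28,200 / (r − 0.0136) = €724,935.73.

€724,935.73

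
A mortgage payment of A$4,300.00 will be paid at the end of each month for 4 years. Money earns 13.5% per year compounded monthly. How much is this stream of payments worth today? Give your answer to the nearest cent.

A$158,810.34

This is an ordinary annuity: 48 payments of A$4,300.00 at the end of each month.
Periodic rate r = 0.135/12 per month; n is counted in months.
PV = PMT × [(1 − (1+r)^−n)/r] = 4,300 × [1 − (1+r)^−48] / r = A$158,810.34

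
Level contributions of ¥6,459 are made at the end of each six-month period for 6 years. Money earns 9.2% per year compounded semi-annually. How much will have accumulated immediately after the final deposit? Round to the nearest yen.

¥100,460

This is an ordinary annuity: 12 deposits of ¥6,459 at the end of each six-month period.
Periodic rate r = 0.092/2 per half-year; n is counted in half-years.
FV = PMT × [((1+r)^n − 1)/r] = 6,459 × [(1+r)^12 − 1] / r = ¥100,460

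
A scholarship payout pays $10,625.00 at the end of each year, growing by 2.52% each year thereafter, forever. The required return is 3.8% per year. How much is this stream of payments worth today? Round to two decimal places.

$830,078.13

Periodic rate r = 0.038 per year.
Growing perpetuity (Gordon): PV = PMT₁ / (r − g) = 10,625 / (r − 0.0252) = $830,078.13.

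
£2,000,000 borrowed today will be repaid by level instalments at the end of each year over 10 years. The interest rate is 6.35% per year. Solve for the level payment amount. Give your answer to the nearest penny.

£276,259.72

Level ordinary annuity; solve PV = PMT × [(1 − (1+r)^−n)/r] for PMT.
Periodic rate r = 0.0635 per year.
With n = 10: PMT = 2,000,000 / ([(1 − (1+r)^−n)/r]) = £276,259.72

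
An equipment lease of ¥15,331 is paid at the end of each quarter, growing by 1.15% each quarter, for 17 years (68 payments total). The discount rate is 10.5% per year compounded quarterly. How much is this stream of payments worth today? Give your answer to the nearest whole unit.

Periodic rate r = 0.105/4 per quarter; n is counted in quarters.
Growing ordinary annuity: PV = PMT₁ × [1 − ((1+g)/(1+r))^n] / (r − g) = 15,331 × [1 − ((1+0.0115)/(1+r))^68] / (r − 0.0115) = ¥651,022.

¥651,022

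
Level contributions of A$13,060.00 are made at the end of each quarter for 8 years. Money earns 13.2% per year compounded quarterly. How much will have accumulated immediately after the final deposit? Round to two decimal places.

A$722,751.53

This is an ordinary annuity: 32 deposits of A$13,060.00 at the end of each quarter.
Periodic rate r = 0.132/4 per quarter; n is counted in quarters.
FV = PMT × [((1+r)^n − 1)/r] = 13,060 × [(1+r)^32 − 1] / r = A$722,751.53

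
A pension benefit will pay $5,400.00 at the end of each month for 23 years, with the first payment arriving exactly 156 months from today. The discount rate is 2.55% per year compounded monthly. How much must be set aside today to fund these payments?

Ordinary annuity of 276 payments, first payment at period 156.
Periodic rate r = 0.0255/12 per month; n is counted in months.
The ordinary-annuity PV formula values the stream one period before the first payment (period 155); discount that back 155 periods:
PV₀ = 5,400 × [1 − (1+r)^−276] / r × (1+r)^−155 = $810,811.31

$810,811.31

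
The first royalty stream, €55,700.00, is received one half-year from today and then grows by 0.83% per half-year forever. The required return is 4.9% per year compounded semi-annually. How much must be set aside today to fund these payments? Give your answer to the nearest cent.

Periodic rate r = 0.049/2 per half-year.
Growing perpetuity (Gordon): PV = PMT₁ / (r − g) = 55,700 / (r − 0.0083) = €3,438,271.60.

€3,438,271.60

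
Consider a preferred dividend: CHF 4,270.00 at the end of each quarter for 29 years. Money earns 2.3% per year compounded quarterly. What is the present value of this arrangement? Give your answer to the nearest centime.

CHF 360,738.96

This is an ordinary annuity: 116 payments of CHF 4,270.00 at the end of each quarter.
Periodic rate r = 0.023/4 per quarter; n is counted in quarters.
PV = PMT × [(1 − (1+r)^−n)/r] = 4,270 × [1 − (1+r)^−116] / r = CHF 360,738.96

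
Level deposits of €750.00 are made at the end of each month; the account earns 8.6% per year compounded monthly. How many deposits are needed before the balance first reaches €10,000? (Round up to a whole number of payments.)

Periodic rate r = 0.086/12 per month; n is counted in months.
Ordinary annuity FV: 10,000 = 750 × [((1+r)^n − 1)/r].
(1+r)^n = 1 + 10,000 × r / 750, so n = ln(1 + 10,000·r/750) / ln(1+r) = 12.78.
Round up to a whole number of payments: n = 13.

13 payments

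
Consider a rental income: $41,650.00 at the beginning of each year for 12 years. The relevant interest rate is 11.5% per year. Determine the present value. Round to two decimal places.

$294,455.07

This is an annuity due: 12 payments of $41,650.00 at the beginning of each year.
Periodic rate r = 0.115 per year.
PV = PMT × [(1 − (1+r)^−n)/r] × (1+r) = 41,650 × [1 − (1+r)^−12] / r × (1+r) = $294,455.07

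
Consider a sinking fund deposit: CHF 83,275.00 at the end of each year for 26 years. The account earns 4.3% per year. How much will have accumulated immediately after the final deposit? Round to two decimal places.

This is an ordinary annuity: 26 deposits of CHF 83,275.00 at the end of each year.
Periodic rate r = 0.043 per year.
FV = PMT × [((1+r)^n − 1)/r] = 83,275 × [(1+r)^26 − 1] / r = CHF 3,850,168.52

CHF 3,850,168.52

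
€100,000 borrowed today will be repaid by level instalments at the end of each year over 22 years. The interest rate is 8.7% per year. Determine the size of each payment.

€10,351.84

Level ordinary annuity; solve PV = PMT × [(1 − (1+r)^−n)/r] for PMT.
Periodic rate r = 0.087 per year.
With n = 22: PMT = 100,000 / ([(1 − (1+r)^−n)/r]) = €10,351.84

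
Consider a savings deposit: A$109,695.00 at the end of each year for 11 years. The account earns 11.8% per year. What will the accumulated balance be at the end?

This is an ordinary annuity: 11 deposits of A$109,695.00 at the end of each year.
Periodic rate r = 0.118 per year.
FV = PMT × [((1+r)^n − 1)/r] = 109,695 × [(1+r)^11 − 1] / r = A$2,241,150.80

A$2,241,150.80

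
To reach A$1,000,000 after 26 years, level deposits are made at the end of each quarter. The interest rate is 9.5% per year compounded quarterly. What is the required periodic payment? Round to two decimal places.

Level ordinary annuity; solve FV = PMT × [((1+r)^n − 1)/r] for PMT.
Periodic rate r = 0.095/4 per quarter; n is counted in quarters.
With n = 104: PMT = 1,000,000 / ([((1+r)^n − 1)/r]) = A$2,264.93

A$2,264.93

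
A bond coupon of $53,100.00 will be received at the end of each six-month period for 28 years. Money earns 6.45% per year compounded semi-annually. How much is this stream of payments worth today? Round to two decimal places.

$1,368,149.03

This is an ordinary annuity: 56 payments of $53,100.00 at the end of each six-month period.
Periodic rate r = 0.0645/2 per half-year; n is counted in half-years.
PV = PMT × [(1 − (1+r)^−n)/r] = 53,100 × [1 − (1+r)^−56] / r = $1,368,149.03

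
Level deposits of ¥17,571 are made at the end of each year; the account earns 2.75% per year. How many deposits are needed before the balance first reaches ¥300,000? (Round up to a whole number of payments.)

Periodic rate r = 0.0275 per year.
Ordinary annuity FV: 300,000 = 17,571 × [((1+r)^n − 1)/r].
(1+r)^n = 1 + 300,000 × r / 17,571, so n = ln(1 + 300,000·r/17,571) / ln(1+r) = 14.19.
Round up to a whole number of payments: n = 15.

15 payments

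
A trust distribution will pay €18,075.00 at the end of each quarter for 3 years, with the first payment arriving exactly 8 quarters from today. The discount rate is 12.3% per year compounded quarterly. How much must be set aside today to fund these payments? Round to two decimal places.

€144,897.34

Ordinary annuity of 12 payments, first payment at period 8.
Periodic rate r = 0.123/4 per quarter; n is counted in quarters.
The ordinary-annuity PV formula values the stream one period before the first payment (period 7); discount that back 7 periods:
PV₀ = 18,075 × [1 − (1+r)^−12] / r × (1+r)^−7 = €144,897.34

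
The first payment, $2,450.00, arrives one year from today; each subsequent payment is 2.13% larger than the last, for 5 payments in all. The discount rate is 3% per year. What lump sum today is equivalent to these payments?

Periodic rate r = 0.03 per year.
Growing ordinary annuity: PV = PMT₁ × [1 − ((1+g)/(1+r))^n] / (r − g) = 2,450 × [1 − ((1+0.0213)/(1+r))^5] / (r − 0.0213) = $11,693.98.

$11,693.98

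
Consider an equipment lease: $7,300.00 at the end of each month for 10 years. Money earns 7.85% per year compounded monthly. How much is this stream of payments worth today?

This is an ordinary annuity: 120 payments of $7,300.00 at the end of each month.
Periodic rate r = 0.0785/12 per month; n is counted in months.
PV = PMT × [(1 − (1+r)^−n)/r] = 7,300 × [1 − (1+r)^−120] / r = $605,625.95

$605,625.95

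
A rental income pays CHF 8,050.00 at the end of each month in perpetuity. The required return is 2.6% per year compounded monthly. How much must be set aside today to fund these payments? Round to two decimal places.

CHF 3,715,384.62

Periodic rate r = 0.026/12 per month.
Level perpetuity: PV = PMT / r = 8,050 / (0.026/12) = CHF 3,715,384.62.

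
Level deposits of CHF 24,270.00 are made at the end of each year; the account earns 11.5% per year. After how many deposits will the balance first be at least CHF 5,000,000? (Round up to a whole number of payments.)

30 payments

Periodic rate r = 0.115 per year.
Ordinary annuity FV: 5,000,000 = 24,270 × [((1+r)^n − 1)/r].
(1+r)^n = 1 + 5,000,000 × r / 24,270, so n = ln(1 + 5,000,000·r/24,270) / ln(1+r) = 29.46.
Round up to a whole number of payments: n = 30.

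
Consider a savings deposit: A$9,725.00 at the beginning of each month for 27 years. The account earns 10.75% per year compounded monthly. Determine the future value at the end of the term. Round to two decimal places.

A$18,604,532.97

This is an annuity due: 324 deposits of A$9,725.00 at the beginning of each month.
Periodic rate r = 0.1075/12 per month; n is counted in months.
FV = PMT × [((1+r)^n − 1)/r] × (1+r) = 9,725 × [(1+r)^324 − 1] / r × (1+r) = A$18,604,532.97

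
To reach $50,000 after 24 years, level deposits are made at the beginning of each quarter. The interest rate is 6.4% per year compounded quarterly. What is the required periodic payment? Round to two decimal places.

Level annuity due; solve FV = PMT × [((1+r)^n − 1)/r] × (1+r) for PMT.
Periodic rate r = 0.064/4 per quarter; n is counted in quarters.
With n = 96: PMT = 50,000 / ([((1+r)^n − 1)/r] × (1+r)) = $219.34

$219.34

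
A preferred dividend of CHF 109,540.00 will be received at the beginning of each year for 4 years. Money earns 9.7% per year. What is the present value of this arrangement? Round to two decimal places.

CHF 383,394.96

This is an annuity due: 4 payments of CHF 109,540.00 at the beginning of each year.
Periodic rate r = 0.097 per year.
PV = PMT × [(1 − (1+r)^−n)/r] × (1+r) = 109,540 × [1 − (1+r)^−4] / r × (1+r) = CHF 383,394.96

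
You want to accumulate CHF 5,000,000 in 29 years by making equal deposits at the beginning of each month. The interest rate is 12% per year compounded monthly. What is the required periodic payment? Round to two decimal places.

Level annuity due; solve FV = PMT × [((1+r)^n − 1)/r] × (1+r) for PMT.
Periodic rate r = 0.12/12 per month; n is counted in months.
With n = 348: PMT = 5,000,000 / ([((1+r)^n − 1)/r] × (1+r)) = CHF 1,601.92

CHF 1,601.92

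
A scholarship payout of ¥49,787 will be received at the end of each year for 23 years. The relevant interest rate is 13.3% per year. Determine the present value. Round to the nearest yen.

This is an ordinary annuity: 23 payments of ¥49,787 at the end of each year.
Periodic rate r = 0.133 per year.
PV = PMT × [(1 − (1+r)^−n)/r] = 49,787 × [1 − (1+r)^−23] / r = ¥353,156

¥353,156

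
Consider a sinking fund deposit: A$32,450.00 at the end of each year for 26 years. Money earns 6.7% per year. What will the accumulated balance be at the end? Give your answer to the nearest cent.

A$2,130,329.12

This is an ordinary annuity: 26 deposits of A$32,450.00 at the end of each year.
Periodic rate r = 0.067 per year.
FV = PMT × [((1+r)^n − 1)/r] = 32,450 × [(1+r)^26 − 1] / r = A$2,130,329.12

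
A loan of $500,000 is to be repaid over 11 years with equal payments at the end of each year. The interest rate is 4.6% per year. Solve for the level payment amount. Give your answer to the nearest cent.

Level ordinary annuity; solve PV = PMT × [(1 − (1+r)^−n)/r] for PMT.
Periodic rate r = 0.046 per year.
With n = 11: PMT = 500,000 / ([(1 − (1+r)^−n)/r]) = $58,936.51

$58,936.51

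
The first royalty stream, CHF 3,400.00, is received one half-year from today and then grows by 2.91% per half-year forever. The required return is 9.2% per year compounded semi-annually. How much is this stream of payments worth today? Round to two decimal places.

Periodic rate r = 0.092/2 per half-year.
Growing perpetuity (Gordon): PV = PMT₁ / (r − g) = 3,400 / (r − 0.0291) = CHF 201,183.43.

CHF 201,183.43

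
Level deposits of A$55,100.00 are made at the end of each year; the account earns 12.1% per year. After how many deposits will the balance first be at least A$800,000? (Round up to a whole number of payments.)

Periodic rate r = 0.121 per year.
Ordinary annuity FV: 800,000 = 55,100 × [((1+r)^n − 1)/r].
(1+r)^n = 1 + 800,000 × r / 55,100, so n = ln(1 + 800,000·r/55,100) / ln(1+r) = 8.88.
Round up to a whole number of payments: n = 9.

9 payments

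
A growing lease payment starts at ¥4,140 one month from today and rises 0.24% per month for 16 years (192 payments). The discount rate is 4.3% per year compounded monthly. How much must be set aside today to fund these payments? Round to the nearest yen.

Periodic rate r = 0.043/12 per month; n is counted in months.
Growing ordinary annuity: PV = PMT₁ × [1 − ((1+g)/(1+r))^n] / (r − g) = 4,140 × [1 − ((1+0.0024)/(1+r))^192] / (r − 0.0024) = ¥709,159.

¥709,159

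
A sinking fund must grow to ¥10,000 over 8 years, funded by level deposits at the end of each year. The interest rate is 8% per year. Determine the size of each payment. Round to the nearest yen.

¥940

Level ordinary annuity; solve FV = PMT × [((1+r)^n − 1)/r] for PMT.
Periodic rate r = 0.08 per year.
With n = 8: PMT = 10,000 / ([((1+r)^n − 1)/r]) = ¥940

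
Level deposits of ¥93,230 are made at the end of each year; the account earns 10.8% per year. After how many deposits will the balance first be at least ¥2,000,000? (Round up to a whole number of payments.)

12 payments

Periodic rate r = 0.108 per year.
Ordinary annuity FV: 2,000,000 = 93,230 × [((1+r)^n − 1)/r].
(1+r)^n = 1 + 2,000,000 × r / 93,230, so n = ln(1 + 2,000,000·r/93,230) / ln(1+r) = 11.69.
Round up to a whole number of payments: n = 12.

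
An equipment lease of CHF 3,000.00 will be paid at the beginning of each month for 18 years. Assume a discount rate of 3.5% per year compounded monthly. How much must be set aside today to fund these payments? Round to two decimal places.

CHF 481,660.92

This is an annuity due: 216 payments of CHF 3,000.00 at the beginning of each month.
Periodic rate r = 0.035/12 per month; n is counted in months.
PV = PMT × [(1 − (1+r)^−n)/r] × (1+r) = 3,000 × [1 − (1+r)^−216] / r × (1+r) = CHF 481,660.92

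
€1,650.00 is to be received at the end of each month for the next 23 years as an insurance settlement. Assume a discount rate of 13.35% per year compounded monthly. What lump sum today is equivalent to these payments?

This is an ordinary annuity: 276 payments of €1,650.00 at the end of each month.
Periodic rate r = 0.1335/12 per month; n is counted in months.
PV = PMT × [(1 − (1+r)^−n)/r] = 1,650 × [1 − (1+r)^−276] / r = €141,315.45

€141,315.45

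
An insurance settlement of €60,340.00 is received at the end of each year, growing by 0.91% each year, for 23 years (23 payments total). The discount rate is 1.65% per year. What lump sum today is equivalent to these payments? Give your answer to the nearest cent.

€1,261,335.91

Periodic rate r = 0.0165 per year.
Growing ordinary annuity: PV = PMT₁ × [1 − ((1+g)/(1+r))^n] / (r − g) = 60,340 × [1 − ((1+0.0091)/(1+r))^23] / (r − 0.0091) = €1,261,335.91.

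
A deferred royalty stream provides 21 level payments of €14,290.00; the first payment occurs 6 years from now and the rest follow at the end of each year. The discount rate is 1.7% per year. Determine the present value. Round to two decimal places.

€230,343.75

Ordinary annuity of 21 payments, first payment at period 6.
Periodic rate r = 0.017 per year.
The ordinary-annuity PV formula values the stream one period before the first payment (period 5); discount that back 5 periods:
PV₀ = 14,290 × [1 − (1+r)^−21] / r × (1+r)^−5 = €230,343.75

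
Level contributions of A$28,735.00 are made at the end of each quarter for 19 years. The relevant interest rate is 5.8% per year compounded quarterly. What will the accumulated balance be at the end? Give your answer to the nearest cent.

A$3,936,604.85

This is an ordinary annuity: 76 deposits of A$28,735.00 at the end of each quarter.
Periodic rate r = 0.058/4 per quarter; n is counted in quarters.
FV = PMT × [((1+r)^n − 1)/r] = 28,735 × [(1+r)^76 − 1] / r = A$3,936,604.85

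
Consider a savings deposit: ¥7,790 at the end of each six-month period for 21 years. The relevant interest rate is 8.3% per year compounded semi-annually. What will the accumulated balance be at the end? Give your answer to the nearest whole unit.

¥847,858

This is an ordinary annuity: 42 deposits of ¥7,790 at the end of each six-month period.
Periodic rate r = 0.083/2 per half-year; n is counted in half-years.
FV = PMT × [((1+r)^n − 1)/r] = 7,790 × [(1+r)^42 − 1] / r = ¥847,858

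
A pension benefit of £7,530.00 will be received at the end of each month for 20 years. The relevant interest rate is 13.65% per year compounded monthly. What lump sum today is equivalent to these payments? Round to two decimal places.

£618,133.82

This is an ordinary annuity: 240 payments of £7,530.00 at the end of each month.
Periodic rate r = 0.1365/12 per month; n is counted in months.
PV = PMT × [(1 − (1+r)^−n)/r] = 7,530 × [1 − (1+r)^−240] / r = £618,133.82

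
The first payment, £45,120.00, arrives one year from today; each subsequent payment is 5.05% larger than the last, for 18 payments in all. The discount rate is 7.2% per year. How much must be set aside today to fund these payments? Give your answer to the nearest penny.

Periodic rate r = 0.072 per year.
Growing ordinary annuity: PV = PMT₁ × [1 − ((1+g)/(1+r))^n] / (r − g) = 45,120 × [1 − ((1+0.0505)/(1+r))^18] / (r − 0.0505) = £641,289.38.

£641,289.38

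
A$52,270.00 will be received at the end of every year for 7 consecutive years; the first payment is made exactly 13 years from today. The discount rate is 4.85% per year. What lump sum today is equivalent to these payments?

Ordinary annuity of 7 payments, first payment at period 13.
Periodic rate r = 0.0485 per year.
The ordinary-annuity PV formula values the stream one period before the first payment (period 12); discount that back 12 periods:
PV₀ = 52,270 × [1 − (1+r)^−7] / r × (1+r)^−12 = A$172,266.98

A$172,266.98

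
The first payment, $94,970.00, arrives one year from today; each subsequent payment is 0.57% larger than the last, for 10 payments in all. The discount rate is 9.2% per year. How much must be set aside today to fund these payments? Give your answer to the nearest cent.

Periodic rate r = 0.092 per year.
Growing ordinary annuity: PV = PMT₁ × [1 − ((1+g)/(1+r))^n] / (r − g) = 94,970 × [1 − ((1+0.0057)/(1+r))^10] / (r − 0.0057) = $617,367.15.

$617,367.15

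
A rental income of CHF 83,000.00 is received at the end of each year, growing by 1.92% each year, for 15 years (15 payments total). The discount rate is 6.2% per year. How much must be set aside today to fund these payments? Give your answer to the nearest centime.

CHF 892,948.55

Periodic rate r = 0.062 per year.
Growing ordinary annuity: PV = PMT₁ × [1 − ((1+g)/(1+r))^n] / (r − g) = 83,000 × [1 − ((1+0.0192)/(1+r))^15] / (r − 0.0192) = CHF 892,948.55.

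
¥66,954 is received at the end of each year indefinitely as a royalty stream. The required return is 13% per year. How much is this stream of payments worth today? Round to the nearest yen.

Periodic rate r = 0.13 per year.
Level perpetuity: PV = PMT / r = 66,954 / (0.13) = ¥515,031.

¥515,031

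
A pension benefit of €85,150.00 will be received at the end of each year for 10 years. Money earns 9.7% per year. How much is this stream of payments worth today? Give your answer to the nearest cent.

This is an ordinary annuity: 10 payments of €85,150.00 at the end of each year.
Periodic rate r = 0.097 per year.
PV = PMT × [(1 − (1+r)^−n)/r] = 85,150 × [1 − (1+r)^−10] / r = €530,021.39

€530,021.39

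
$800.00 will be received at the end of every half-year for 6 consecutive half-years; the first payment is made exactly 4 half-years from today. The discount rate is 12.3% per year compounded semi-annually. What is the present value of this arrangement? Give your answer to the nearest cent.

$3,273.52

Ordinary annuity of 6 payments, first payment at period 4.
Periodic rate r = 0.123/2 per half-year; n is counted in half-years.
The ordinary-annuity PV formula values the stream one period before the first payment (period 3); discount that back 3 periods:
PV₀ = 800 × [1 − (1+r)^−6] / r × (1+r)^−3 = $3,273.52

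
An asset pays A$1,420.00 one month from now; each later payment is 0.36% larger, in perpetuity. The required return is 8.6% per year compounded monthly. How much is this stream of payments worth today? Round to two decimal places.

Periodic rate r = 0.086/12 per month.
Growing perpetuity (Gordon): PV = PMT₁ / (r − g) = 1,420 / (r − 0.0036) = A$398,130.84.

A$398,130.84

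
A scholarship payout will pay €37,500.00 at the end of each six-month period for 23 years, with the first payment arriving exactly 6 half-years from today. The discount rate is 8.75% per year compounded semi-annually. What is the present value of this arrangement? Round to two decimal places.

Ordinary annuity of 46 payments, first payment at period 6.
Periodic rate r = 0.0875/2 per half-year; n is counted in half-years.
The ordinary-annuity PV formula values the stream one period before the first payment (period 5); discount that back 5 periods:
PV₀ = 37,500 × [1 − (1+r)^−46] / r × (1+r)^−5 = €595,420.38

€595,420.38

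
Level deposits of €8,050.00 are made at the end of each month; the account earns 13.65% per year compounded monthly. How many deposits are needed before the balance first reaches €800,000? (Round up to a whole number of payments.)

Periodic rate r = 0.1365/12 per month; n is counted in months.
Ordinary annuity FV: 800,000 = 8,050 × [((1+r)^n − 1)/r].
(1+r)^n = 1 + 800,000 × r / 8,050, so n = ln(1 + 800,000·r/8,050) / ln(1+r) = 66.87.
Round up to a whole number of payments: n = 67.

67 payments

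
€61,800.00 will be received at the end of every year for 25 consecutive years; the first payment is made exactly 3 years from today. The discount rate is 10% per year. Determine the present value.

€463,604.19

Ordinary annuity of 25 payments, first payment at period 3.
Periodic rate r = 0.1 per year.
The ordinary-annuity PV formula values the stream one period before the first payment (period 2); discount that back 2 periods:
PV₀ = 61,800 × [1 − (1+r)^−25] / r × (1+r)^−2 = €463,604.19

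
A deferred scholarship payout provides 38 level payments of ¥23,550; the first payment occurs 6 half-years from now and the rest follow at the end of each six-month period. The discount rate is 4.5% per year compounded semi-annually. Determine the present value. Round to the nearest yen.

¥534,410

Ordinary annuity of 38 payments, first payment at period 6.
Periodic rate r = 0.045/2 per half-year; n is counted in half-years.
The ordinary-annuity PV formula values the stream one period before the first payment (period 5); discount that back 5 periods:
PV₀ = 23,550 × [1 − (1+r)^−38] / r × (1+r)^−5 = ¥534,410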